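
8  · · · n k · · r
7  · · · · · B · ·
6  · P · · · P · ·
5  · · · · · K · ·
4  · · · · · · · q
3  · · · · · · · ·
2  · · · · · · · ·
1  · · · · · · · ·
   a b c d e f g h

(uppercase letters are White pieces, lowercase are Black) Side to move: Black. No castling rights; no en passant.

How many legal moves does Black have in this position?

4

Black to move; king on e8.
In check: yes, from the white bishop on f7.
Legal moves: Kf8, Kxf7, Kd7, Nxf7.
Count: 4.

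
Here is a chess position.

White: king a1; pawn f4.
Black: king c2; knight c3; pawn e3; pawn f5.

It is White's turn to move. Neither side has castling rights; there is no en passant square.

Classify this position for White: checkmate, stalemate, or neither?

White to move; white king on a1.
In check: no.
King squares — b1: attacked by Kc2; a2: attacked by Nc3; b2: attacked by Kc2.
Legal moves for White: none.
Not in check and no legal moves → stalemate.

stalemate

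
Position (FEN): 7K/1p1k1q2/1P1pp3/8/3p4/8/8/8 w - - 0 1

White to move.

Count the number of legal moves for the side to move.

White to move; king on h8.
In check: no.
Legal moves: none.
Count: 0.

0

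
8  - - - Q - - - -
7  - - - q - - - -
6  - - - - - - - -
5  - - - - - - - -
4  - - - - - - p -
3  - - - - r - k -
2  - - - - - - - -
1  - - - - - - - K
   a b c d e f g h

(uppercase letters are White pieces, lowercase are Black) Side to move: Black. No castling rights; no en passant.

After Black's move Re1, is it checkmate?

yes

After Re1: white king on h1; in check: yes, from the black rook on e1.
King squares — g1: attacked by Re1; g2: attacked by Kg3; h2: attacked by Kg3.
White has no legal moves → checkmate.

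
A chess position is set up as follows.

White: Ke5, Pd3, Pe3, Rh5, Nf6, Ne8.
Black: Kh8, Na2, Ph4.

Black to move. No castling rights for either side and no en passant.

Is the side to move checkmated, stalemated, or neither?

checkmate

Black to move; black king on h8.
In check: yes, from the white rook on h5.
King squares — g7: attacked by Ne8; h7: attacked by Rh5; g8: attacked by Nf6.
Legal moves for Black: none.
In check with no legal moves → checkmate.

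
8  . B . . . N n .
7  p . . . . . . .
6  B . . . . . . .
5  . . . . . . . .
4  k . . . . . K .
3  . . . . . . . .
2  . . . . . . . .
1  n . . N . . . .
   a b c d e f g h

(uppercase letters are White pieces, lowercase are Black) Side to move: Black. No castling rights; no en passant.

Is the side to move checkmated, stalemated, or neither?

neither

Black to move; black king on a4.
In check: no.
Legal moves for Black: Ne7, Nh6+, Nf6+, Ka5, Kb4, Kb3, Ka3, Nb3, Nc2.
Black has 9 legal moves and is not in check → neither.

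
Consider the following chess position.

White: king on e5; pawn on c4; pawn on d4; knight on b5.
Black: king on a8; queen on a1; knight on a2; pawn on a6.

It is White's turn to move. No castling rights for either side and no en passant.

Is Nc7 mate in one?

no

After Nc7: black king on a8; in check: yes, from the white knight on c7.
Black has 3 legal replies: Kb8, Kb7, Ka7.
In check but a legal move exists → not checkmate.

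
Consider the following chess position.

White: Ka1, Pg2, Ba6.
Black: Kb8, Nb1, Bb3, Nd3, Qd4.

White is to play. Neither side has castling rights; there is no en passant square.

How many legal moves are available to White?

White to move; king on a1.
In check: yes, from the black queen on d4.
Legal moves: Kxb1.
Count: 1.

1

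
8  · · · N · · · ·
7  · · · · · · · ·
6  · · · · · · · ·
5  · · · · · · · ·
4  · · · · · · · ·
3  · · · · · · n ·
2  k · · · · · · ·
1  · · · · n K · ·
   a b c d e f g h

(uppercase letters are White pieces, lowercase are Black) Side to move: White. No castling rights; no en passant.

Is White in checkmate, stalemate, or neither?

White to move; white king on f1.
In check: yes, from the black knight on g3.
King squares — e1: available; g1: available; e2: attacked by Ng3; f2: available; g2: attacked by Ne1.
Legal moves for White: Kf2, Kg1, Kxe1.
White is in check but has 3 legal moves → neither.

neither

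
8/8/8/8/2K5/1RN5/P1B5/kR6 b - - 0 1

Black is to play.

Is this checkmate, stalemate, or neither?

Black to move; black king on a1.
In check: yes, from the white rook on b1.
King squares — b1: attacked by Bc2; a2: attacked by Nc3; b2: attacked by Rb1.
Legal moves for Black: none.
In check with no legal moves → checkmate.

checkmate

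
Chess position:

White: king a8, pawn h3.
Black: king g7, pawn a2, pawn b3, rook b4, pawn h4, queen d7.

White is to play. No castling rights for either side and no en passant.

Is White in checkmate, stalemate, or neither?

White to move; white king on a8.
In check: no.
King squares — a7: attacked by Qd7; b7: attacked by Rb4; b8: attacked by Rb4.
Legal moves for White: none.
Not in check and no legal moves → stalemate.

stalemate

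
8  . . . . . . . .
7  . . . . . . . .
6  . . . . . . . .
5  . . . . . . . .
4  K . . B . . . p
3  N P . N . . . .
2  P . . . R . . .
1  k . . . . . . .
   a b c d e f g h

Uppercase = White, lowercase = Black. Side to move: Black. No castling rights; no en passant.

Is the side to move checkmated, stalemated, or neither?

Black to move; black king on a1.
In check: yes, from the white bishop on d4.
King squares — b1: attacked by Na3; a2: attacked by Re2; b2: attacked by Re2.
Legal moves for Black: none.
In check with no legal moves → checkmate.

checkmate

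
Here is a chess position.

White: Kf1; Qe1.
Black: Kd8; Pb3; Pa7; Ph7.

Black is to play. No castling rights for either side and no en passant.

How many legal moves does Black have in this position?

8

Black to move; king on d8.
In check: no.
Legal moves: Kc8, Kd7, Kc7, h6, a6, b2, h5, a5.
Count: 8.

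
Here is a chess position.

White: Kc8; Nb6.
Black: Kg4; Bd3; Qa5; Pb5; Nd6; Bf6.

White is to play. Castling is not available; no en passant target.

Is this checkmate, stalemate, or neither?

neither

White to move; white king on c8.
In check: yes, from the black knight on d6.
Legal moves for White: Kb8, Kd7, Kc7.
White is in check but has 3 legal moves → neither.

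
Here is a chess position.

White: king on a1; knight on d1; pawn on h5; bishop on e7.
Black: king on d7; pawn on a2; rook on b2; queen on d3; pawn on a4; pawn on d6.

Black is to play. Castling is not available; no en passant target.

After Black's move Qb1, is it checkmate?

After Qb1: white king on a1; in check: yes, from the black queen on b1.
King squares — b1: attacked by Pa2; a2: attacked by Qb1; b2: attacked by Qb1.
White has no legal moves → checkmate.

yes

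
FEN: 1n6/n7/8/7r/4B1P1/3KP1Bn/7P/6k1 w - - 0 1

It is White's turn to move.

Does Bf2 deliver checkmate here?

no

After Bf2: black king on g1; in check: yes, from the white bishop on f2.
Black has 4 legal replies: Kxh2, Kxf2, Kf1, Nxf2+.
In check but a legal move exists → not checkmate.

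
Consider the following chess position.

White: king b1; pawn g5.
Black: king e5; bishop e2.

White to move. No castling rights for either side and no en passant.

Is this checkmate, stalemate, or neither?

White to move; white king on b1.
In check: no.
Legal moves for White: Kc2, Kb2, Ka2, Kc1, Ka1, g6.
White has 6 legal moves and is not in check → neither.

neither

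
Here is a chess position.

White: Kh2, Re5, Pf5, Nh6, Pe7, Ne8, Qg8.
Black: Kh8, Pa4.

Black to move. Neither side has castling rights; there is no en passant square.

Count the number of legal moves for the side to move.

0

Black to move; king on h8.
In check: yes, from the white queen on g8.
Legal moves: none.
Count: 0.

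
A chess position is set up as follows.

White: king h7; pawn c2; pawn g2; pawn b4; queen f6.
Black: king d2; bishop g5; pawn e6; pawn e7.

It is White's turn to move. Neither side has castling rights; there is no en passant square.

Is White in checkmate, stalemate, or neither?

neither

White to move; white king on h7.
In check: no.
Legal moves for White include: Kh8, Kg8, Kg7, Kg6, Qh8, Qf8, Qg7, Qf7, Qxe7, Qh6, Qg6, Qxe6, Qxg5+, Qf5, Qe5, Qf4+, Qd4+, Qf3, ... (list truncated; more exist).
White has legal moves and is not in check → neither.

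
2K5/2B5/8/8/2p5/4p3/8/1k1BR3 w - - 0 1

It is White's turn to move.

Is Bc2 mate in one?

no

After Bc2: black king on b1; in check: yes, from the white rook on e1 and the white bishop on c2.
Black has 3 legal replies: Kxc2, Kb2, Ka2.
In check but a legal move exists → not checkmate.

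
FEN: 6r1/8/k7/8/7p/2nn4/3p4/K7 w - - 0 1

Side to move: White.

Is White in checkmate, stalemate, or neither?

stalemate

White to move; white king on a1.
In check: no.
King squares — b1: attacked by Nc3; a2: attacked by Nc3; b2: attacked by Nd3.
Legal moves for White: none.
Not in check and no legal moves → stalemate.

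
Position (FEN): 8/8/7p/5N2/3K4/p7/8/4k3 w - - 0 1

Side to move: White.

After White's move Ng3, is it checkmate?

no

After Ng3: black king on e1; in check: no.
Black is not in check, so this cannot be checkmate.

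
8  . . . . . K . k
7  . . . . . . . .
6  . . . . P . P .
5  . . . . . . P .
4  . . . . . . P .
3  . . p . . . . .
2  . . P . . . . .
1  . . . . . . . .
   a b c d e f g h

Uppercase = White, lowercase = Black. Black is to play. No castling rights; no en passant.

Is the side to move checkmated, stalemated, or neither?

Black to move; black king on h8.
In check: no.
King squares — g7: attacked by Kf8; h7: attacked by Pg6; g8: attacked by Kf8.
Legal moves for Black: none.
Not in check and no legal moves → stalemate.

stalemate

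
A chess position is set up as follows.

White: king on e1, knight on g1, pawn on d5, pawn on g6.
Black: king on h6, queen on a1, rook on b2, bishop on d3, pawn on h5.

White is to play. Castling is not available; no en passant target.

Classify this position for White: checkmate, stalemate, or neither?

White to move; white king on e1.
In check: yes, from the black queen on a1.
King squares — d1: attacked by Qa1; f1: attacked by Qa1; d2: attacked by Rb2; e2: attacked by Rb2; f2: attacked by Rb2.
Legal moves for White: none.
In check with no legal moves → checkmate.

checkmate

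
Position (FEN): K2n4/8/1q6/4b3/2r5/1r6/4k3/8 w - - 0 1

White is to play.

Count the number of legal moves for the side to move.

White to move; king on a8.
In check: no.
Legal moves: none.
Count: 0.

0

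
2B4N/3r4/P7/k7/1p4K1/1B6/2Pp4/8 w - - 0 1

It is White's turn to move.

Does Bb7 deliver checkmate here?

no

After Bb7: black king on a5; in check: no.
Black is not in check, so this cannot be checkmate.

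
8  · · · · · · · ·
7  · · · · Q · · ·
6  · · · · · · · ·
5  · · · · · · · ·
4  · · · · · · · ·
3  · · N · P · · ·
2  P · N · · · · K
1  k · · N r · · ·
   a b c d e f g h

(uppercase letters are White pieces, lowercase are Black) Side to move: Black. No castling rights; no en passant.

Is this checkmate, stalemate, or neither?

Black to move; black king on a1.
In check: yes, from the white knight on c2.
King squares — b1: attacked by Nc3; a2: attacked by Nc3; b2: attacked by Nd1.
Legal moves for Black: none.
In check with no legal moves → checkmate.

checkmate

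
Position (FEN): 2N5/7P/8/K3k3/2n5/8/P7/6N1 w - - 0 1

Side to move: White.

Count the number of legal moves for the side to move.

White to move; king on a5.
In check: yes, from the black knight on c4.
Legal moves: Ka6, Kb5, Kb4, Ka4.
Count: 4.

4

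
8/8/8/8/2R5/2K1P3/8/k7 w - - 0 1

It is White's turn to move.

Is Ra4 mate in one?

no

After Ra4: black king on a1; in check: yes, from the white rook on a4.
Black has 1 legal reply: Kb1.
In check but a legal move exists → not checkmate.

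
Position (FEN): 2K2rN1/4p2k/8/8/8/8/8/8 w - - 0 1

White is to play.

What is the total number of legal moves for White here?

White to move; king on c8.
In check: yes, from the black rook on f8.
Legal moves: Kd7, Kc7, Kb7.
Count: 3.

3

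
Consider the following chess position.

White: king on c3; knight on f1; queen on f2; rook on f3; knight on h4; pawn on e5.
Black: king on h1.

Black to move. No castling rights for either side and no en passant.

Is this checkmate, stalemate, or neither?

stalemate

Black to move; black king on h1.
In check: no.
King squares — g1: attacked by Qf2; g2: attacked by Qf2; h2: attacked by Nf1.
Legal moves for Black: none.
Not in check and no legal moves → stalemate.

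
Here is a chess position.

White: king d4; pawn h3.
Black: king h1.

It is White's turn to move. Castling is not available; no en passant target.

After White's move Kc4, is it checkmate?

no

After Kc4: black king on h1; in check: no.
Black is not in check, so this cannot be checkmate.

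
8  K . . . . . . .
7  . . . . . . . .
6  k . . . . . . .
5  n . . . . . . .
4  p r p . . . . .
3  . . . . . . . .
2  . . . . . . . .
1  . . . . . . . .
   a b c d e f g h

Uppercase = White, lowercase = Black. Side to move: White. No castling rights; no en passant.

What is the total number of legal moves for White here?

White to move; king on a8.
In check: no.
Legal moves: none.
Count: 0.

0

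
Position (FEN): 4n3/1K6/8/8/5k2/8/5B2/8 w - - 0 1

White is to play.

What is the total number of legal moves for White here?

16

White to move; king on b7.
In check: no.
Legal moves: Kc8, Kb8, Ka8, Ka7, Kc6, Kb6, Ka6, Ba7, Bb6, Bc5, Bh4, Bd4, Bg3+, Be3+, Bg1, Be1.
Count: 16.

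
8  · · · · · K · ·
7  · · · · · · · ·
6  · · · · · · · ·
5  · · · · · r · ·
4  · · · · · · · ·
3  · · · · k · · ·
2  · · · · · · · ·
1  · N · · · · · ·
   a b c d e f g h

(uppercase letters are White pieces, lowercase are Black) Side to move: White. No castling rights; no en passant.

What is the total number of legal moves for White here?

4

White to move; king on f8.
In check: yes, from the black rook on f5.
Legal moves: Kg8, Ke8, Kg7, Ke7.
Count: 4.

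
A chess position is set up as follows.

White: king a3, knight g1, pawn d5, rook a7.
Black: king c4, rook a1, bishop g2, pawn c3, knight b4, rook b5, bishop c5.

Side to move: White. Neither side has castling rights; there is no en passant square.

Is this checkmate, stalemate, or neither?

checkmate

White to move; white king on a3.
In check: yes, from the black rook on a1.
King squares — a2: attacked by Ra1; b2: attacked by Pc3; b3: attacked by Kc4; a4: attacked by Ra1; b4: attacked by Kc4.
Legal moves for White: none.
In check with no legal moves → checkmate.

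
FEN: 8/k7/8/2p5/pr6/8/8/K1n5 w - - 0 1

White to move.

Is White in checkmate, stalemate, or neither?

stalemate

White to move; white king on a1.
In check: no.
King squares — b1: attacked by Rb4; a2: attacked by Nc1; b2: attacked by Rb4.
Legal moves for White: none.
Not in check and no legal moves → stalemate.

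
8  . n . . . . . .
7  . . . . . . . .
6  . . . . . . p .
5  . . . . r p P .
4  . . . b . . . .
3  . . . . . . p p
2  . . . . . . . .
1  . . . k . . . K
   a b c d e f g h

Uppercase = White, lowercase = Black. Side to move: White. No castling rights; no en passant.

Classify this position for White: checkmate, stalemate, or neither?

stalemate

White to move; white king on h1.
In check: no.
King squares — g1: attacked by Bd4; g2: attacked by Ph3; h2: attacked by Pg3.
Legal moves for White: none.
Not in check and no legal moves → stalemate.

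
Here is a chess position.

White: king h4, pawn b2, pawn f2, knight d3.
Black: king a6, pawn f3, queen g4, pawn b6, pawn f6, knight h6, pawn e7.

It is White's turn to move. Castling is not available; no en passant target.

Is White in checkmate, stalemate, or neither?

checkmate

White to move; white king on h4.
In check: yes, from the black queen on g4.
King squares — g3: attacked by Qg4; h3: attacked by Qg4; g4: attacked by Nh6; g5: attacked by Qg4; h5: attacked by Qg4.
Legal moves for White: none.
In check with no legal moves → checkmate.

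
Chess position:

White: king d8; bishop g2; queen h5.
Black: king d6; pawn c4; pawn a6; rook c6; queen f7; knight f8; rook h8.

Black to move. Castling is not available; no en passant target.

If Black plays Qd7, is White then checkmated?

After Qd7: white king on d8; in check: yes, from the black queen on d7.
King squares — c7: attacked by Rc6; d7: attacked by Kd6; e7: attacked by Kd6; c8: attacked by Rc6; e8: attacked by Qd7.
White has no legal moves → checkmate.

yes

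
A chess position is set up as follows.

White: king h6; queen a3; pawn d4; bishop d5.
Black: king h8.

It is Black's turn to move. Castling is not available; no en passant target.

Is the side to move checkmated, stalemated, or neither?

Black to move; black king on h8.
In check: no.
King squares — g7: attacked by Kh6; h7: attacked by Kh6; g8: attacked by Bd5.
Legal moves for Black: none.
Not in check and no legal moves → stalemate.

stalemate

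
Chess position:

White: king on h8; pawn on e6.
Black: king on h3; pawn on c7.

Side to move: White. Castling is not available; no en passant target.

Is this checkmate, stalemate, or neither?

neither

White to move; white king on h8.
In check: no.
Legal moves for White: Kg8, Kh7, Kg7, e7.
White has 4 legal moves and is not in check → neither.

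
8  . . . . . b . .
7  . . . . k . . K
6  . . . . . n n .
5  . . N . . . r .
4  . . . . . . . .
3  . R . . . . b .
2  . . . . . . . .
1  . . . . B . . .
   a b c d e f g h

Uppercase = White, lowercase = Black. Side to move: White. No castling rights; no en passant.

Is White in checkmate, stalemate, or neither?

checkmate

White to move; white king on h7.
In check: yes, from the black knight on f6.
King squares — g6: attacked by Rg5; h6: attacked by Bf8; g7: attacked by Bf8; g8: attacked by Nf6; h8: attacked by Ng6.
Legal moves for White: none.
In check with no legal moves → checkmate.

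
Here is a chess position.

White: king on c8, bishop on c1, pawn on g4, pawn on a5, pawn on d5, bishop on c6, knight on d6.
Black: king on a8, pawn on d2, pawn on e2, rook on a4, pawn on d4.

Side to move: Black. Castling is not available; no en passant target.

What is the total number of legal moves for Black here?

Black to move; king on a8.
In check: yes, from the white bishop on c6.
Legal moves: Ka7.
Count: 1.

1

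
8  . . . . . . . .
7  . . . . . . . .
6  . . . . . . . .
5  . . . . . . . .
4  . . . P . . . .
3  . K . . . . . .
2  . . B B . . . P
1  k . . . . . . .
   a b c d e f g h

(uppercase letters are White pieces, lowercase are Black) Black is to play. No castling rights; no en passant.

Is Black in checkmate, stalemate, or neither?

stalemate

Black to move; black king on a1.
In check: no.
King squares — b1: attacked by Bc2; a2: attacked by Kb3; b2: attacked by Kb3.
Legal moves for Black: none.
Not in check and no legal moves → stalemate.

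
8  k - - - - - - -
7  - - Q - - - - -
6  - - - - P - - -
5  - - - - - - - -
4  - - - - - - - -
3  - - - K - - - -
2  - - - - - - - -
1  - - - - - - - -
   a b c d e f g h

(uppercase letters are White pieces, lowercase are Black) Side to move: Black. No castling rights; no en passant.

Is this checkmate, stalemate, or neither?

stalemate

Black to move; black king on a8.
In check: no.
King squares — a7: attacked by Qc7; b7: attacked by Qc7; b8: attacked by Qc7.
Legal moves for Black: none.
Not in check and no legal moves → stalemate.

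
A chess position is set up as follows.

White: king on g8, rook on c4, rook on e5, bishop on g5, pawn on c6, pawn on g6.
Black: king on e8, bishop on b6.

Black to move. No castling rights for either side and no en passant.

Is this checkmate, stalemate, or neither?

checkmate

Black to move; black king on e8.
In check: yes, from the white rook on e5.
King squares — d7: attacked by Pc6; e7: attacked by Re5; f7: attacked by Pg6; d8: attacked by Bg5; f8: attacked by Kg8.
Legal moves for Black: none.
In check with no legal moves → checkmate.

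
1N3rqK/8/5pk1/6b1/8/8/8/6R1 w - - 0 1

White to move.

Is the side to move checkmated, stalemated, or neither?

White to move; white king on h8.
In check: yes, from the black queen on g8.
King squares — g7: attacked by Kg6; h7: attacked by Kg6; g8: attacked by Rf8.
Legal moves for White: none.
In check with no legal moves → checkmate.

checkmate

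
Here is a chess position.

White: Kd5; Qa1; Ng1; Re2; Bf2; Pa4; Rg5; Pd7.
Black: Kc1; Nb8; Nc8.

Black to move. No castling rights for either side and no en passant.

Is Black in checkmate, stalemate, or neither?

Black to move; black king on c1.
In check: yes, from the white queen on a1.
King squares — b1: attacked by Qa1; d1: attacked by Qa1; b2: attacked by Qa1; c2: attacked by Re2; d2: attacked by Re2.
Legal moves for Black: none.
In check with no legal moves → checkmate.

checkmate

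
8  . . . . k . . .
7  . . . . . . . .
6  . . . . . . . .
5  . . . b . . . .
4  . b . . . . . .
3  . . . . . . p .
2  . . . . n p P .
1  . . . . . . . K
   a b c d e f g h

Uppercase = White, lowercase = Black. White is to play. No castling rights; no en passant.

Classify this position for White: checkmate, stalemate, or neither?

stalemate

White to move; white king on h1.
In check: no.
King squares — g1: attacked by Ne2; g2: own pawn; h2: attacked by Pg3.
Legal moves for White: none.
Not in check and no legal moves → stalemate.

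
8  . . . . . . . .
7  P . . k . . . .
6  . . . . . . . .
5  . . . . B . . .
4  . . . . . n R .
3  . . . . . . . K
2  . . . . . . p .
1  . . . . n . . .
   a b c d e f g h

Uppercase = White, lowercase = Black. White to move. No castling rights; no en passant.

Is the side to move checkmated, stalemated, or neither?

White to move; white king on h3.
In check: yes, from the black knight on f4.
Legal moves for White: Kh4, Kg3, Kh2, Bxf4, Rxf4.
White is in check but has 5 legal moves → neither.

neither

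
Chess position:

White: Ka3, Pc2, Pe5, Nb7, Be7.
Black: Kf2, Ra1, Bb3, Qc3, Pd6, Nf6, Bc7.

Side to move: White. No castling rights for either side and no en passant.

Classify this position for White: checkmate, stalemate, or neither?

White to move; white king on a3.
In check: yes, from the black rook on a1.
King squares — a2: attacked by Ra1; b2: attacked by Qc3; b3: attacked by Qc3; a4: attacked by Ra1; b4: attacked by Qc3.
Legal moves for White: none.
In check with no legal moves → checkmate.

checkmate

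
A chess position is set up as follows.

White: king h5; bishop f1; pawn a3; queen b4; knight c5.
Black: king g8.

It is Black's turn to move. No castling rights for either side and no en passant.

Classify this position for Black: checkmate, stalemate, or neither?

neither

Black to move; black king on g8.
In check: no.
Legal moves for Black: Kh8, Kf8, Kh7, Kg7, Kf7.
Black has 5 legal moves and is not in check → neither.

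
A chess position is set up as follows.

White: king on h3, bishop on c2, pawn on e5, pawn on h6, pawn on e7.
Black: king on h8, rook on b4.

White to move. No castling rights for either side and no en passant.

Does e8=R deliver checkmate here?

yes

After e8=R: black king on h8; in check: yes, from the white rook on e8.
King squares — g7: attacked by Ph6; h7: attacked by Bc2; g8: attacked by Re8.
Black has no legal moves → checkmate.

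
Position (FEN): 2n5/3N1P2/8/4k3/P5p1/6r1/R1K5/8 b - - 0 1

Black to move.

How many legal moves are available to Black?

7

Black to move; king on e5.
In check: yes, from the white knight on d7.
Legal moves: Ke6, Kd6, Kf5, Kd5, Kf4, Ke4, Kd4.
Count: 7.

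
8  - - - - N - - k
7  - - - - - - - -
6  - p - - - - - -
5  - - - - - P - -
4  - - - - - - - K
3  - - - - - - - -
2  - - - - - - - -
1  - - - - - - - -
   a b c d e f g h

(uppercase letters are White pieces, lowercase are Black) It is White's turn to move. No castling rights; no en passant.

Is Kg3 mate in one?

After Kg3: black king on h8; in check: no.
Black is not in check, so this cannot be checkmate.

no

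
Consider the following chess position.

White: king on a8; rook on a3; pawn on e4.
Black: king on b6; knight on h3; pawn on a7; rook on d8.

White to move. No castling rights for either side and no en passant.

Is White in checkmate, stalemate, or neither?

checkmate

White to move; white king on a8.
In check: yes, from the black rook on d8.
King squares — a7: attacked by Kb6; b7: attacked by Kb6; b8: attacked by Rd8.
Legal moves for White: none.
In check with no legal moves → checkmate.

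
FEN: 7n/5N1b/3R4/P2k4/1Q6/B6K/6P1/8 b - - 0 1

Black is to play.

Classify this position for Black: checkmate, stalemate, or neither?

checkmate

Black to move; black king on d5.
In check: yes, from the white rook on d6.
King squares — c4: attacked by Qb4; d4: attacked by Qb4; e4: attacked by Qb4; c5: attacked by Qb4; e5: attacked by Nf7; c6: attacked by Rd6; d6: attacked by Qb4; e6: attacked by Rd6.
Legal moves for Black: none.
In check with no legal moves → checkmate.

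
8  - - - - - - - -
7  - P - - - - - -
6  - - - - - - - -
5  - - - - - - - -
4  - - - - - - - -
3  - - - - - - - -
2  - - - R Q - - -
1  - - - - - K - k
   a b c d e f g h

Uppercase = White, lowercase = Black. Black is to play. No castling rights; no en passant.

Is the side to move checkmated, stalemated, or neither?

Black to move; black king on h1.
In check: no.
King squares — g1: attacked by Kf1; g2: attacked by Kf1; h2: attacked by Qe2.
Legal moves for Black: none.
Not in check and no legal moves → stalemate.

stalemate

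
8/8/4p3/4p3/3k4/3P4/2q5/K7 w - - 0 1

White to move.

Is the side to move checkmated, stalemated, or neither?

White to move; white king on a1.
In check: no.
King squares — b1: attacked by Qc2; a2: attacked by Qc2; b2: attacked by Qc2.
Legal moves for White: none.
Not in check and no legal moves → stalemate.

stalemate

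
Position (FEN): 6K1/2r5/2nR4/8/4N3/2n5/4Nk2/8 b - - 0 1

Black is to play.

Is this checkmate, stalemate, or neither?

neither

Black to move; black king on f2.
In check: yes, from the white knight on e4.
Legal moves for Black: Kf3, Ke3, Kg2, Kxe2, Kf1, Ke1, Nxe4.
Black is in check but has 7 legal moves → neither.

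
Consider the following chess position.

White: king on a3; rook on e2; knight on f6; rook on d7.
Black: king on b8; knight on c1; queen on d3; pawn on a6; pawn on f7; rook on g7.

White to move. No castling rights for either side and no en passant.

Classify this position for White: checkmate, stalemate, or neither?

White to move; white king on a3.
In check: yes, from the black queen on d3.
King squares — a2: attacked by Nc1; b2: available; b3: attacked by Nc1; a4: available; b4: available.
Legal moves for White: Kb4, Ka4, Kb2, Rxd3.
White is in check but has 4 legal moves → neither.

neither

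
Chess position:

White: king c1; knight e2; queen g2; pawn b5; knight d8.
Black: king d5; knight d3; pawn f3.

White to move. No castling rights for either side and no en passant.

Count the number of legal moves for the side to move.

4

White to move; king on c1.
In check: yes, from the black knight on d3.
Legal moves: Kd2, Kc2, Kd1, Kb1.
Count: 4.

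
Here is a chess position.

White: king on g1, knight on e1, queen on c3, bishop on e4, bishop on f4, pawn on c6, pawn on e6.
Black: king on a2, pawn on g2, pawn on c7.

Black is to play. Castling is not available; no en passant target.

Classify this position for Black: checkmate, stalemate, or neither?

stalemate

Black to move; black king on a2.
In check: no.
King squares — a1: attacked by Qc3; b1: attacked by Be4; b2: attacked by Qc3; a3: attacked by Qc3; b3: attacked by Qc3.
Legal moves for Black: none.
Not in check and no legal moves → stalemate.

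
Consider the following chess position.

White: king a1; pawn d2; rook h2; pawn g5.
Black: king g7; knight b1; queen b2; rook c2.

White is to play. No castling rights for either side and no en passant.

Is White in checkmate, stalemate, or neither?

checkmate

White to move; white king on a1.
In check: yes, from the black queen on b2.
King squares — b1: attacked by Qb2; a2: attacked by Qb2; b2: attacked by Rc2.
Legal moves for White: none.
In check with no legal moves → checkmate.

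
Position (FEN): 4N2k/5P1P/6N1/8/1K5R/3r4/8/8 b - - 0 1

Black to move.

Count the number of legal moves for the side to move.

Black to move; king on h8.
In check: yes, from the white knight on g6.
Legal moves: none.
Count: 0.

0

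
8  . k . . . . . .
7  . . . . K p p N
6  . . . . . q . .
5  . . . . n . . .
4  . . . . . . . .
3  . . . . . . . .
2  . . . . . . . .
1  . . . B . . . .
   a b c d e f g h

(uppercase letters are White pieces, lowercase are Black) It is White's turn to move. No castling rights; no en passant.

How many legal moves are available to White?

3

White to move; king on e7.
In check: yes, from the black queen on f6.
Legal moves: Kf8, Ke8, Nxf6.
Count: 3.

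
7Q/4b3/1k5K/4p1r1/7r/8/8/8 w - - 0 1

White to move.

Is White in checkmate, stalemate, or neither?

White to move; white king on h6.
In check: yes, from the black rook on h4.
King squares — g5: attacked by Be7; h5: attacked by Rh4; g6: attacked by Rg5; g7: attacked by Rg5; h7: attacked by Rh4.
Legal moves for White: none.
In check with no legal moves → checkmate.

checkmate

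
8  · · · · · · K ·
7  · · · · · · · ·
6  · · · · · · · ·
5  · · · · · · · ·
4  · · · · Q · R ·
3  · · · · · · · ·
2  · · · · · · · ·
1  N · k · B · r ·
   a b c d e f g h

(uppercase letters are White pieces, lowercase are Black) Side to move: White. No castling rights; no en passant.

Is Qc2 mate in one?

After Qc2: black king on c1; in check: yes, from the white queen on c2.
King squares — b1: attacked by Qc2; d1: attacked by Qc2; b2: attacked by Qc2; c2: attacked by Na1; d2: attacked by Be1.
Black has no legal moves → checkmate.

yes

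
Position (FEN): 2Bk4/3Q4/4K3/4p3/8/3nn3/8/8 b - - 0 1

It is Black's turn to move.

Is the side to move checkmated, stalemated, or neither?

checkmate

Black to move; black king on d8.
In check: yes, from the white queen on d7.
King squares — c7: attacked by Qd7; d7: attacked by Ke6; e7: attacked by Ke6; c8: attacked by Qd7; e8: attacked by Qd7.
Legal moves for Black: none.
In check with no legal moves → checkmate.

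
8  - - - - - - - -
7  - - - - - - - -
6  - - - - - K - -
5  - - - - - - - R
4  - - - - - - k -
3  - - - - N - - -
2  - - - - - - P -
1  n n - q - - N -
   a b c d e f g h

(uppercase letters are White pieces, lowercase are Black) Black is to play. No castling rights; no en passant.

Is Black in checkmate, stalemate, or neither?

Black to move; black king on g4.
In check: yes, from the white knight on e3.
Legal moves for Black: Kxh5, Kf4, Kg3.
Black is in check but has 3 legal moves → neither.

neither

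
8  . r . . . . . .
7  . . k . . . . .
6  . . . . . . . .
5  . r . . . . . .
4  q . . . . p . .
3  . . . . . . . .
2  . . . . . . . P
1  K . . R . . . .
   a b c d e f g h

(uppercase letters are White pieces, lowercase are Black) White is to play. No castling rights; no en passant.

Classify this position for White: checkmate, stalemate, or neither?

checkmate

White to move; white king on a1.
In check: yes, from the black queen on a4.
King squares — b1: attacked by Rb5; a2: attacked by Qa4; b2: attacked by Rb5.
Legal moves for White: none.
In check with no legal moves → checkmate.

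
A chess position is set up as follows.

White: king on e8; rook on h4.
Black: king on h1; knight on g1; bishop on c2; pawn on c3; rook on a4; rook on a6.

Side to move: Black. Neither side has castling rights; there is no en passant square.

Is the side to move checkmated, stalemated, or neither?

Black to move; black king on h1.
In check: yes, from the white rook on h4.
Legal moves for Black: Kg2, Rxh4, Nh3.
Black is in check but has 3 legal moves → neither.

neither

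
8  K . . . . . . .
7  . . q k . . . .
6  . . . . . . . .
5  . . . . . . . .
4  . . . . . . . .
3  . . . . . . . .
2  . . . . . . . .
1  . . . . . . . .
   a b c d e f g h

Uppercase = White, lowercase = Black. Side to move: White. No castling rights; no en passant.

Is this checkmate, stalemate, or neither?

stalemate

White to move; white king on a8.
In check: no.
King squares — a7: attacked by Qc7; b7: attacked by Qc7; b8: attacked by Qc7.
Legal moves for White: none.
Not in check and no legal moves → stalemate.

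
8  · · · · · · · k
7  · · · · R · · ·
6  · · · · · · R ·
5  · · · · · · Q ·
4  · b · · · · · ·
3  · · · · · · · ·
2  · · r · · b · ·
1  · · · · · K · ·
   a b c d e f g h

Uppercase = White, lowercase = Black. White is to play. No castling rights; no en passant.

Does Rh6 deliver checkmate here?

yes

After Rh6: black king on h8; in check: yes, from the white rook on h6.
King squares — g7: attacked by Qg5; h7: attacked by Rh6; g8: attacked by Qg5.
Black has no legal moves → checkmate.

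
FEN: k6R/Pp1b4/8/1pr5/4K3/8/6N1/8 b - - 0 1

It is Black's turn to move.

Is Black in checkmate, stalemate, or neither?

Black to move; black king on a8.
In check: yes, from the white rook on h8.
King squares — a7: available; b7: own pawn; b8: attacked by Pa7.
Legal moves for Black: Kxa7, Be8, Bc8, Rc8.
Black is in check but has 4 legal moves → neither.

neither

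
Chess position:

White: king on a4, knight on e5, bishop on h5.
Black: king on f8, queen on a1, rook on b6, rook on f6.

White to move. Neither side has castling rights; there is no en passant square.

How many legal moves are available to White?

0

White to move; king on a4.
In check: yes, from the black queen on a1.
Legal moves: none.
Count: 0.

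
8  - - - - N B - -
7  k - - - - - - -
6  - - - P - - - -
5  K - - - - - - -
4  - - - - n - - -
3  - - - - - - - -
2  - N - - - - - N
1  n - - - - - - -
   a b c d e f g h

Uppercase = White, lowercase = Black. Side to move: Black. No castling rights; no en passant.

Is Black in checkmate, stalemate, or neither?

Black to move; black king on a7.
In check: no.
Legal moves for Black: Kb8, Ka8, Kb7, Nf6, Nxd6, Ng5, Nc5, Ng3, Nc3, Nf2, Nd2, Nb3+, Nc2.
Black has 13 legal moves and is not in check → neither.

neither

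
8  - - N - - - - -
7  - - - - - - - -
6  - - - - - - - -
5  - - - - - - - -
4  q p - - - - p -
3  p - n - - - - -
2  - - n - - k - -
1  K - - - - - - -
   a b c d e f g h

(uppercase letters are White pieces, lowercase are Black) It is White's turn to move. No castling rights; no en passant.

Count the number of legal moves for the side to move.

White to move; king on a1.
In check: yes, from the black knight on c2.
Legal moves: none.
Count: 0.

0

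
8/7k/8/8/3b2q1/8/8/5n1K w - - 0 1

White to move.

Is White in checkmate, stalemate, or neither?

White to move; white king on h1.
In check: no.
King squares — g1: attacked by Bd4; g2: attacked by Qg4; h2: attacked by Nf1.
Legal moves for White: none.
Not in check and no legal moves → stalemate.

stalemate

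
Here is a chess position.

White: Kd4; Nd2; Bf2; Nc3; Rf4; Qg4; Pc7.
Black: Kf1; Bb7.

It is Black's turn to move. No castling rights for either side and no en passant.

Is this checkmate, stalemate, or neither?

Black to move; black king on f1.
In check: yes, from the white knight on d2.
King squares — e1: attacked by Bf2; g1: attacked by Bf2; e2: attacked by Nc3; f2: attacked by Rf4; g2: attacked by Qg4.
Legal moves for Black: none.
In check with no legal moves → checkmate.

checkmate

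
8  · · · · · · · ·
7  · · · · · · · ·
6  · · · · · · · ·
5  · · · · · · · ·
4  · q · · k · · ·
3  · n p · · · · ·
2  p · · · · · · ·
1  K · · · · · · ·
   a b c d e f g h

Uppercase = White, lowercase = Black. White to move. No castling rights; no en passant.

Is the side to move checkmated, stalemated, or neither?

neither

White to move; white king on a1.
In check: yes, from the black knight on b3.
Legal moves for White: Kxa2.
White is in check but has 1 legal move → neither.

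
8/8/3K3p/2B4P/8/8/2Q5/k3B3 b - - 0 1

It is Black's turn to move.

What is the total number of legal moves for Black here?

Black to move; king on a1.
In check: no.
Legal moves: none.
Count: 0.

0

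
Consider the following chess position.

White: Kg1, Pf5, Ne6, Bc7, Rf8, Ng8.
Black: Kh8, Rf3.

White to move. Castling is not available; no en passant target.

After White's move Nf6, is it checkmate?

yes

After Nf6: black king on h8; in check: yes, from the white rook on f8.
King squares — g7: attacked by Ne6; h7: attacked by Nf6; g8: attacked by Nf6.
Black has no legal moves → checkmate.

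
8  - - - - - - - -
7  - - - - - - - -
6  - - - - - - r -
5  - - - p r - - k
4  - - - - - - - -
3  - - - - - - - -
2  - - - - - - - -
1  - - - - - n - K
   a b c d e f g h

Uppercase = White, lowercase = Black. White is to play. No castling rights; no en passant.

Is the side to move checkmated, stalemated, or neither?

White to move; white king on h1.
In check: no.
King squares — g1: attacked by Rg6; g2: attacked by Rg6; h2: attacked by Nf1.
Legal moves for White: none.
Not in check and no legal moves → stalemate.

stalemate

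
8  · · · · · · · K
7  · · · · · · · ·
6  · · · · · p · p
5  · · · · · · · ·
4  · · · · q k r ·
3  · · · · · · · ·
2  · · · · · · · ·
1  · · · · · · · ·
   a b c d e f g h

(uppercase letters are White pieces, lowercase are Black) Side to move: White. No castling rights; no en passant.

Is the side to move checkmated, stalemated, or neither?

stalemate

White to move; white king on h8.
In check: no.
King squares — g7: attacked by Rg4; h7: attacked by Qe4; g8: attacked by Rg4.
Legal moves for White: none.
Not in check and no legal moves → stalemate.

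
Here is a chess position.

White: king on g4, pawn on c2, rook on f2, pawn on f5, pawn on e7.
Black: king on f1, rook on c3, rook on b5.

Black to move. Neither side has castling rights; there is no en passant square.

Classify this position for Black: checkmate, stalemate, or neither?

neither

Black to move; black king on f1.
In check: yes, from the white rook on f2.
King squares — e1: available; g1: available; e2: attacked by Rf2; f2: available; g2: attacked by Rf2.
Legal moves for Black: Kxf2, Kg1, Ke1.
Black is in check but has 3 legal moves → neither.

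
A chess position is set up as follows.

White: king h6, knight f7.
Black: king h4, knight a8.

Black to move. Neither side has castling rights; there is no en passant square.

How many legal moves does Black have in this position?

Black to move; king on h4.
In check: no.
Legal moves: Nc7, Nb6, Kg4, Kh3, Kg3.
Count: 5.

5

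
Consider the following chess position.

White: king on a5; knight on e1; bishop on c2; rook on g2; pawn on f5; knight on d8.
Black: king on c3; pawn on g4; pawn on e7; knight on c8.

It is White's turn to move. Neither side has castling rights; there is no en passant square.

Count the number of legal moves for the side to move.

23

White to move; king on a5.
In check: no.
Legal moves: Nf7, Nb7, Ne6, Nc6, Ka6, Kb5, Ka4, Rxg4, Rg3+, Rh2, Rf2, Re2, Rd2, Rg1, Be4, Ba4, Bd3, Bb3, Bd1, Bb1, Nf3, Nd3, f6.
Count: 23.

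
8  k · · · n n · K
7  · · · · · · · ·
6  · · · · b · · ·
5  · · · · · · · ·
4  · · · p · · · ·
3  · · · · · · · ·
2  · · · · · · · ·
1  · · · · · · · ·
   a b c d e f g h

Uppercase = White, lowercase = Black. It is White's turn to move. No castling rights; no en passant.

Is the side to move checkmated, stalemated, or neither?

stalemate

White to move; white king on h8.
In check: no.
King squares — g7: attacked by Ne8; h7: attacked by Nf8; g8: attacked by Be6.
Legal moves for White: none.
Not in check and no legal moves → stalemate.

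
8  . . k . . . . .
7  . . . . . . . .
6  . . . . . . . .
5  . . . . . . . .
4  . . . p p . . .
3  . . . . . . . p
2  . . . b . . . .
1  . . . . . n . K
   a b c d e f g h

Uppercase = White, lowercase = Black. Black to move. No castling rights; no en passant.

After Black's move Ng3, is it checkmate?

After Ng3: white king on h1; in check: yes, from the black knight on g3.
White has 2 legal replies: Kh2, Kg1.
In check but a legal move exists → not checkmate.

no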